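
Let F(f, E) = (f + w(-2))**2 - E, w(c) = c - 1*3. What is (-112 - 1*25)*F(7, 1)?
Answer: -411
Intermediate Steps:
w(c) = -3 + c (w(c) = c - 3 = -3 + c)
F(f, E) = (-5 + f)**2 - E (F(f, E) = (f + (-3 - 2))**2 - E = (f - 5)**2 - E = (-5 + f)**2 - E)
(-112 - 1*25)*F(7, 1) = (-112 - 1*25)*((-5 + 7)**2 - 1*1) = (-112 - 25)*(2**2 - 1) = -137*(4 - 1) = -137*3 = -411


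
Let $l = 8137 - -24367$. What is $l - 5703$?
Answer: $26801$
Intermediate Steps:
$l = 32504$ ($l = 8137 + 24367 = 32504$)
$l - 5703 = 32504 - 5703 = 26801$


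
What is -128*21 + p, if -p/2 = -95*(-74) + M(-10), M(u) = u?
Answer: -16728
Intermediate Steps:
p = -14040 (p = -2*(-95*(-74) - 10) = -2*(7030 - 10) = -2*7020 = -14040)
-128*21 + p = -128*21 - 14040 = -2688 - 14040 = -16728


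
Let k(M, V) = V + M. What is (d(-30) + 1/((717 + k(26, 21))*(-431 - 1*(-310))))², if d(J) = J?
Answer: 7691309369041/8545893136 ≈ 900.00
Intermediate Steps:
k(M, V) = M + V
(d(-30) + 1/((717 + k(26, 21))*(-431 - 1*(-310))))² = (-30 + 1/((717 + (26 + 21))*(-431 - 1*(-310))))² = (-30 + 1/((717 + 47)*(-431 + 310)))² = (-30 + 1/(764*(-121)))² = (-30 + (1/764)*(-1/121))² = (-30 - 1/92444)² = (-2773321/92444)² = 7691309369041/8545893136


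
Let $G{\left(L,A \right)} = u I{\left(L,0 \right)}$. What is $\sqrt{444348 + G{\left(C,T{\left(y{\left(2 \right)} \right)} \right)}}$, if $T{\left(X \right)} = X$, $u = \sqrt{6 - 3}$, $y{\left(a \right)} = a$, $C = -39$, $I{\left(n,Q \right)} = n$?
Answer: $\sqrt{444348 - 39 \sqrt{3}} \approx 666.54$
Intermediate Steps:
$u = \sqrt{3} \approx 1.732$
$G{\left(L,A \right)} = L \sqrt{3}$ ($G{\left(L,A \right)} = \sqrt{3} L = L \sqrt{3}$)
$\sqrt{444348 + G{\left(C,T{\left(y{\left(2 \right)} \right)} \right)}} = \sqrt{444348 - 39 \sqrt{3}}$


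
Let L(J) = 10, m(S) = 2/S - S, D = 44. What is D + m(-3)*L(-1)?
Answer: 202/3 ≈ 67.333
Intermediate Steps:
m(S) = -S + 2/S
D + m(-3)*L(-1) = 44 + (-1*(-3) + 2/(-3))*10 = 44 + (3 + 2*(-1/3))*10 = 44 + (3 - 2/3)*10 = 44 + (7/3)*10 = 44 + 70/3 = 202/3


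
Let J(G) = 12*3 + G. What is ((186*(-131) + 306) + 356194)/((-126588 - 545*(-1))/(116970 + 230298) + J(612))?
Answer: 115339509912/224903621 ≈ 512.84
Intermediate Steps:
J(G) = 36 + G
((186*(-131) + 306) + 356194)/((-126588 - 545*(-1))/(116970 + 230298) + J(612)) = ((186*(-131) + 306) + 356194)/((-126588 - 545*(-1))/(116970 + 230298) + (36 + 612)) = ((-24366 + 306) + 356194)/((-126588 + 545)/347268 + 648) = (-24060 + 356194)/(-126043*1/347268 + 648) = 332134/(-126043/347268 + 648) = 332134/(224903621/347268) = 332134*(347268/224903621) = 115339509912/224903621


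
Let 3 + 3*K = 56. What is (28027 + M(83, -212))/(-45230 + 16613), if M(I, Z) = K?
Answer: -84134/85851 ≈ -0.98000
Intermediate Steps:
K = 53/3 (K = -1 + (⅓)*56 = -1 + 56/3 = 53/3 ≈ 17.667)
M(I, Z) = 53/3
(28027 + M(83, -212))/(-45230 + 16613) = (28027 + 53/3)/(-45230 + 16613) = (84134/3)/(-28617) = (84134/3)*(-1/28617) = -84134/85851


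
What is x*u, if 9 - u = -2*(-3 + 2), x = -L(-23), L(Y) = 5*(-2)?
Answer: 70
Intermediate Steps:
L(Y) = -10
x = 10 (x = -1*(-10) = 10)
u = 7 (u = 9 - (-2)*(-3 + 2) = 9 - (-2)*(-1) = 9 - 1*2 = 9 - 2 = 7)
x*u = 10*7 = 70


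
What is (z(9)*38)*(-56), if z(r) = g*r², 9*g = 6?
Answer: -114912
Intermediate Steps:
g = ⅔ (g = (⅑)*6 = ⅔ ≈ 0.66667)
z(r) = 2*r²/3
(z(9)*38)*(-56) = (((⅔)*9²)*38)*(-56) = (((⅔)*81)*38)*(-56) = (54*38)*(-56) = 2052*(-56) = -114912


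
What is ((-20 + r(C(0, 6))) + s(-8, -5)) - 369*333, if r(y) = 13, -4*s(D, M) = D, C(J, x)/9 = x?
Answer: -122882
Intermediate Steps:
C(J, x) = 9*x
s(D, M) = -D/4
((-20 + r(C(0, 6))) + s(-8, -5)) - 369*333 = ((-20 + 13) - 1/4*(-8)) - 369*333 = (-7 + 2) - 122877 = -5 - 122877 = -122882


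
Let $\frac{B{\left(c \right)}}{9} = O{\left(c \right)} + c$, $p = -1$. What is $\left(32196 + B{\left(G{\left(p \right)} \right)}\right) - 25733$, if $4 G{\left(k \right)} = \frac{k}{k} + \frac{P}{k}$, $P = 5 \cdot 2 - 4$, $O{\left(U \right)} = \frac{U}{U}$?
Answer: $\frac{25843}{4} \approx 6460.8$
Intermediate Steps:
$O{\left(U \right)} = 1$
$P = 6$ ($P = 10 - 4 = 6$)
$G{\left(k \right)} = \frac{1}{4} + \frac{3}{2 k}$ ($G{\left(k \right)} = \frac{\frac{k}{k} + \frac{6}{k}}{4} = \frac{1 + \frac{6}{k}}{4} = \frac{1}{4} + \frac{3}{2 k}$)
$B{\left(c \right)} = 9 + 9 c$ ($B{\left(c \right)} = 9 \left(1 + c\right) = 9 + 9 c$)
$\left(32196 + B{\left(G{\left(p \right)} \right)}\right) - 25733 = \left(32196 + \left(9 + 9 \frac{6 - 1}{4 \left(-1\right)}\right)\right) - 25733 = \left(32196 + \left(9 + 9 \cdot \frac{1}{4} \left(-1\right) 5\right)\right) - 25733 = \left(32196 + \left(9 + 9 \left(- \frac{5}{4}\right)\right)\right) - 25733 = \left(32196 + \left(9 - \frac{45}{4}\right)\right) - 25733 = \left(32196 - \frac{9}{4}\right) - 25733 = \frac{128775}{4} - 25733 = \frac{25843}{4}$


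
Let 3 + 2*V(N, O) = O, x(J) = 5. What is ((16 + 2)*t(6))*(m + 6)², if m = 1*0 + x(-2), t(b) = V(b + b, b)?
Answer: 3267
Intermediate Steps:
V(N, O) = -3/2 + O/2
t(b) = -3/2 + b/2
m = 5 (m = 1*0 + 5 = 0 + 5 = 5)
((16 + 2)*t(6))*(m + 6)² = ((16 + 2)*(-3/2 + (½)*6))*(5 + 6)² = (18*(-3/2 + 3))*11² = (18*(3/2))*121 = 27*121 = 3267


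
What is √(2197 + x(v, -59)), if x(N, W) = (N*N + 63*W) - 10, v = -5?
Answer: I*√1505 ≈ 38.794*I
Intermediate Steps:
x(N, W) = -10 + N² + 63*W (x(N, W) = (N² + 63*W) - 10 = -10 + N² + 63*W)
√(2197 + x(v, -59)) = √(2197 + (-10 + (-5)² + 63*(-59))) = √(2197 + (-10 + 25 - 3717)) = √(2197 - 3702) = √(-1505) = I*√1505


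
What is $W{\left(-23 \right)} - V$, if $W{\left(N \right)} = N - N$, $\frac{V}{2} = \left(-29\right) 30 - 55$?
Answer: $1850$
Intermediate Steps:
$V = -1850$ ($V = 2 \left(\left(-29\right) 30 - 55\right) = 2 \left(-870 - 55\right) = 2 \left(-925\right) = -1850$)
$W{\left(N \right)} = 0$
$W{\left(-23 \right)} - V = 0 - -1850 = 0 + 1850 = 1850$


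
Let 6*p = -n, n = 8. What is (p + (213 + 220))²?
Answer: 1677025/9 ≈ 1.8634e+5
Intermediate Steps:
p = -4/3 (p = (-1*8)/6 = (⅙)*(-8) = -4/3 ≈ -1.3333)
(p + (213 + 220))² = (-4/3 + (213 + 220))² = (-4/3 + 433)² = (1295/3)² = 1677025/9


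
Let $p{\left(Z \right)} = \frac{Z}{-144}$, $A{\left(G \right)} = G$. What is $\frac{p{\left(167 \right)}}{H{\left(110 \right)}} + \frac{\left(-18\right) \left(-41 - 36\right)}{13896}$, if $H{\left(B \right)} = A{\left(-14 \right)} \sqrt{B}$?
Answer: $\frac{77}{772} + \frac{167 \sqrt{110}}{221760} \approx 0.10764$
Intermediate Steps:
$H{\left(B \right)} = - 14 \sqrt{B}$
$p{\left(Z \right)} = - \frac{Z}{144}$ ($p{\left(Z \right)} = Z \left(- \frac{1}{144}\right) = - \frac{Z}{144}$)
$\frac{p{\left(167 \right)}}{H{\left(110 \right)}} + \frac{\left(-18\right) \left(-41 - 36\right)}{13896} = \frac{\left(- \frac{1}{144}\right) 167}{\left(-14\right) \sqrt{110}} + \frac{\left(-18\right) \left(-41 - 36\right)}{13896} = - \frac{167 \left(- \frac{\sqrt{110}}{1540}\right)}{144} + \left(-18\right) \left(-77\right) \frac{1}{13896} = \frac{167 \sqrt{110}}{221760} + 1386 \cdot \frac{1}{13896} = \frac{167 \sqrt{110}}{221760} + \frac{77}{772} = \frac{77}{772} + \frac{167 \sqrt{110}}{221760}$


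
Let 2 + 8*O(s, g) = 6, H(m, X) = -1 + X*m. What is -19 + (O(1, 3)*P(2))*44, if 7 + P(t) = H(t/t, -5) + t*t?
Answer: -217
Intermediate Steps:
O(s, g) = ½ (O(s, g) = -¼ + (⅛)*6 = -¼ + ¾ = ½)
P(t) = -13 + t² (P(t) = -7 + ((-1 - 5*t/t) + t*t) = -7 + ((-1 - 5*1) + t²) = -7 + ((-1 - 5) + t²) = -7 + (-6 + t²) = -13 + t²)
-19 + (O(1, 3)*P(2))*44 = -19 + ((-13 + 2²)/2)*44 = -19 + ((-13 + 4)/2)*44 = -19 + ((½)*(-9))*44 = -19 - 9/2*44 = -19 - 198 = -217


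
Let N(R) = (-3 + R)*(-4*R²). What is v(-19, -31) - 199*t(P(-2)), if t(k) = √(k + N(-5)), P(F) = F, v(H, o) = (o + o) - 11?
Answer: -73 - 199*√798 ≈ -5694.5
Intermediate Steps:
v(H, o) = -11 + 2*o (v(H, o) = 2*o - 11 = -11 + 2*o)
N(R) = -4*R²*(-3 + R)
t(k) = √(800 + k) (t(k) = √(k + 4*(-5)²*(3 - 1*(-5))) = √(k + 4*25*(3 + 5)) = √(k + 4*25*8) = √(k + 800) = √(800 + k))
v(-19, -31) - 199*t(P(-2)) = (-11 + 2*(-31)) - 199*√(800 - 2) = (-11 - 62) - 199*√798 = -73 - 199*√798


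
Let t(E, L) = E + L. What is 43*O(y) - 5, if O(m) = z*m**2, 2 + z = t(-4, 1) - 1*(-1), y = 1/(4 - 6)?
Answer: -48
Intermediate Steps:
y = -1/2 (y = 1/(-2) = -1/2 ≈ -0.50000)
z = -4 (z = -2 + ((-4 + 1) - 1*(-1)) = -2 + (-3 + 1) = -2 - 2 = -4)
O(m) = -4*m**2
43*O(y) - 5 = 43*(-4*(-1/2)**2) - 5 = 43*(-4*1/4) - 5 = 43*(-1) - 5 = -43 - 5 = -48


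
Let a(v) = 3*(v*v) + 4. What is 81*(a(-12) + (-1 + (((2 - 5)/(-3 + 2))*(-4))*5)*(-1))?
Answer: 40257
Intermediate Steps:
a(v) = 4 + 3*v² (a(v) = 3*v² + 4 = 4 + 3*v²)
81*(a(-12) + (-1 + (((2 - 5)/(-3 + 2))*(-4))*5)*(-1)) = 81*((4 + 3*(-12)²) + (-1 + (((2 - 5)/(-3 + 2))*(-4))*5)*(-1)) = 81*((4 + 3*144) + (-1 + (-3/(-1)*(-4))*5)*(-1)) = 81*((4 + 432) + (-1 + (-3*(-1)*(-4))*5)*(-1)) = 81*(436 + (-1 + (3*(-4))*5)*(-1)) = 81*(436 + (-1 - 12*5)*(-1)) = 81*(436 + (-1 - 60)*(-1)) = 81*(436 - 61*(-1)) = 81*(436 + 61) = 81*497 = 40257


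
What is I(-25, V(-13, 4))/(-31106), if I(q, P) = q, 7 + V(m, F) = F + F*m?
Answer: 25/31106 ≈ 0.00080370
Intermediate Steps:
V(m, F) = -7 + F + F*m (V(m, F) = -7 + (F + F*m) = -7 + F + F*m)
I(-25, V(-13, 4))/(-31106) = -25/(-31106) = -25*(-1/31106) = 25/31106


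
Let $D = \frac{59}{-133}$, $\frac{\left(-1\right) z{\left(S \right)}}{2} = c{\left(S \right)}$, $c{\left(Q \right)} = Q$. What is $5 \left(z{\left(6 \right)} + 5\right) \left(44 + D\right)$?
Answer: $- \frac{28965}{19} \approx -1524.5$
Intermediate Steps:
$z{\left(S \right)} = - 2 S$
$D = - \frac{59}{133}$ ($D = 59 \left(- \frac{1}{133}\right) = - \frac{59}{133} \approx -0.44361$)
$5 \left(z{\left(6 \right)} + 5\right) \left(44 + D\right) = 5 \left(\left(-2\right) 6 + 5\right) \left(44 - \frac{59}{133}\right) = 5 \left(-12 + 5\right) \frac{5793}{133} = 5 \left(-7\right) \frac{5793}{133} = \left(-35\right) \frac{5793}{133} = - \frac{28965}{19}$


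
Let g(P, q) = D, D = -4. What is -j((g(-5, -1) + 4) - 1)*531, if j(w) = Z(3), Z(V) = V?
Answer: -1593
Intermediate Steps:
g(P, q) = -4
j(w) = 3
-j((g(-5, -1) + 4) - 1)*531 = -3*531 = -1*1593 = -1593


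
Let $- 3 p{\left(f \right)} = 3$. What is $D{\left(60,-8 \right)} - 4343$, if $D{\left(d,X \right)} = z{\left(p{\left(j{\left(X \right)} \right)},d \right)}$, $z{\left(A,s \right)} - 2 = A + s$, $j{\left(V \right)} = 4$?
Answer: $-4282$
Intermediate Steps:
$p{\left(f \right)} = -1$ ($p{\left(f \right)} = \left(- \frac{1}{3}\right) 3 = -1$)
$z{\left(A,s \right)} = 2 + A + s$ ($z{\left(A,s \right)} = 2 + \left(A + s\right) = 2 + A + s$)
$D{\left(d,X \right)} = 1 + d$ ($D{\left(d,X \right)} = 2 - 1 + d = 1 + d$)
$D{\left(60,-8 \right)} - 4343 = \left(1 + 60\right) - 4343 = 61 - 4343 = -4282$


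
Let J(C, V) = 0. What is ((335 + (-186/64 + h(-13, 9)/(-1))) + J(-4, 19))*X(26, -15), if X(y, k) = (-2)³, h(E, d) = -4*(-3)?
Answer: -10243/4 ≈ -2560.8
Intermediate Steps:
h(E, d) = 12
X(y, k) = -8
((335 + (-186/64 + h(-13, 9)/(-1))) + J(-4, 19))*X(26, -15) = ((335 + (-186/64 + 12/(-1))) + 0)*(-8) = ((335 + (-186*1/64 + 12*(-1))) + 0)*(-8) = ((335 + (-93/32 - 12)) + 0)*(-8) = ((335 - 477/32) + 0)*(-8) = (10243/32 + 0)*(-8) = (10243/32)*(-8) = -10243/4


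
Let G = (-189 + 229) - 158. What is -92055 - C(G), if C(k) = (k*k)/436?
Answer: -10037476/109 ≈ -92087.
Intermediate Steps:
G = -118 (G = 40 - 158 = -118)
C(k) = k²/436 (C(k) = k²*(1/436) = k²/436)
-92055 - C(G) = -92055 - (-118)²/436 = -92055 - 13924/436 = -92055 - 1*3481/109 = -92055 - 3481/109 = -10037476/109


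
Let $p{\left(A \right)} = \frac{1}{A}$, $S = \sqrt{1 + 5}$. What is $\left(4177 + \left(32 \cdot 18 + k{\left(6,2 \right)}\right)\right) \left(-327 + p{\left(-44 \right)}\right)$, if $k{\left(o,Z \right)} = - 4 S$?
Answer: $- \frac{68390917}{44} + \frac{14389 \sqrt{6}}{11} \approx -1.5511 \cdot 10^{6}$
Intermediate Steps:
$S = \sqrt{6} \approx 2.4495$
$k{\left(o,Z \right)} = - 4 \sqrt{6}$
$\left(4177 + \left(32 \cdot 18 + k{\left(6,2 \right)}\right)\right) \left(-327 + p{\left(-44 \right)}\right) = \left(4177 + \left(32 \cdot 18 - 4 \sqrt{6}\right)\right) \left(-327 + \frac{1}{-44}\right) = \left(4177 + \left(576 - 4 \sqrt{6}\right)\right) \left(-327 - \frac{1}{44}\right) = \left(4753 - 4 \sqrt{6}\right) \left(- \frac{14389}{44}\right) = - \frac{68390917}{44} + \frac{14389 \sqrt{6}}{11}$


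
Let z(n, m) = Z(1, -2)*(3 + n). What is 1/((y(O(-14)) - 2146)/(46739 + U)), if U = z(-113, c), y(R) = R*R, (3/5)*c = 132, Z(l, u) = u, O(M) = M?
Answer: -15653/650 ≈ -24.082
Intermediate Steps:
c = 220 (c = (5/3)*132 = 220)
y(R) = R**2
z(n, m) = -6 - 2*n (z(n, m) = -2*(3 + n) = -6 - 2*n)
U = 220 (U = -6 - 2*(-113) = -6 + 226 = 220)
1/((y(O(-14)) - 2146)/(46739 + U)) = 1/(((-14)**2 - 2146)/(46739 + 220)) = 1/((196 - 2146)/46959) = 1/(-1950*1/46959) = 1/(-650/15653) = -15653/650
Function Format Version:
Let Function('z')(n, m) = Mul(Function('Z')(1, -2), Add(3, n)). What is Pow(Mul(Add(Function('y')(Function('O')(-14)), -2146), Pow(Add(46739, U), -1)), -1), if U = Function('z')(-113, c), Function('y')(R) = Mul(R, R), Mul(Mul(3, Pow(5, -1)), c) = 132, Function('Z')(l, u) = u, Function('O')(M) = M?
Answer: Rational(-15653, 650) ≈ -24.082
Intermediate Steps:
c = 220 (c = Mul(Rational(5, 3), 132) = 220)
Function('y')(R) = Pow(R, 2)
Function('z')(n, m) = Add(-6, Mul(-2, n)) (Function('z')(n, m) = Mul(-2, Add(3, n)) = Add(-6, Mul(-2, n)))
U = 220 (U = Add(-6, Mul(-2, -113)) = Add(-6, 226) = 220)
Pow(Mul(Add(Function('y')(Function('O')(-14)), -2146), Pow(Add(46739, U), -1)), -1) = Pow(Mul(Add(Pow(-14, 2), -2146), Pow(Add(46739, 220), -1)), -1) = Pow(Mul(Add(196, -2146), Pow(46959, -1)), -1) = Pow(Mul(-1950, Rational(1, 46959)), -1) = Pow(Rational(-650, 15653), -1) = Rational(-15653, 650)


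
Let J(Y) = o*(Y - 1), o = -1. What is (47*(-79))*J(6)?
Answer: 18565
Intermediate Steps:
J(Y) = 1 - Y (J(Y) = -(Y - 1) = -(-1 + Y) = 1 - Y)
(47*(-79))*J(6) = (47*(-79))*(1 - 1*6) = -3713*(1 - 6) = -3713*(-5) = 18565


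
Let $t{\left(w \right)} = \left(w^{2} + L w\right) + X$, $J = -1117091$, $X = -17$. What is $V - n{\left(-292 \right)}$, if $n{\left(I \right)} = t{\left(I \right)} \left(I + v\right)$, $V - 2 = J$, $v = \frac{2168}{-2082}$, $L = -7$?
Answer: $\frac{8488584549}{347} \approx 2.4463 \cdot 10^{7}$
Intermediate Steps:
$v = - \frac{1084}{1041}$ ($v = 2168 \left(- \frac{1}{2082}\right) = - \frac{1084}{1041} \approx -1.0413$)
$V = -1117089$ ($V = 2 - 1117091 = -1117089$)
$t{\left(w \right)} = -17 + w^{2} - 7 w$ ($t{\left(w \right)} = \left(w^{2} - 7 w\right) - 17 = -17 + w^{2} - 7 w$)
$n{\left(I \right)} = \left(- \frac{1084}{1041} + I\right) \left(-17 + I^{2} - 7 I\right)$ ($n{\left(I \right)} = \left(-17 + I^{2} - 7 I\right) \left(I - \frac{1084}{1041}\right) = \left(-17 + I^{2} - 7 I\right) \left(- \frac{1084}{1041} + I\right) = \left(- \frac{1084}{1041} + I\right) \left(-17 + I^{2} - 7 I\right)$)
$V - n{\left(-292 \right)} = -1117089 - - \frac{\left(-1084 + 1041 \left(-292\right)\right) \left(17 - \left(-292\right)^{2} + 7 \left(-292\right)\right)}{1041} = -1117089 - - \frac{\left(-1084 - 303972\right) \left(17 - 85264 - 2044\right)}{1041} = -1117089 - \left(- \frac{1}{1041}\right) \left(-305056\right) \left(17 - 85264 - 2044\right) = -1117089 - \left(- \frac{1}{1041}\right) \left(-305056\right) \left(-87291\right) = -1117089 - - \frac{8876214432}{347} = -1117089 + \frac{8876214432}{347} = \frac{8488584549}{347}$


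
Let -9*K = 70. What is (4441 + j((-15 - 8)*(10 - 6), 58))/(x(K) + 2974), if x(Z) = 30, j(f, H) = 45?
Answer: 2243/1502 ≈ 1.4933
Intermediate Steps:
K = -70/9 (K = -⅑*70 = -70/9 ≈ -7.7778)
(4441 + j((-15 - 8)*(10 - 6), 58))/(x(K) + 2974) = (4441 + 45)/(30 + 2974) = 4486/3004 = 4486*(1/3004) = 2243/1502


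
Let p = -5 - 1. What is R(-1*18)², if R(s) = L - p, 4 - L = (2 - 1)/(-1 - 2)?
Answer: 961/9 ≈ 106.78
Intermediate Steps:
L = 13/3 (L = 4 - (2 - 1)/(-1 - 2) = 4 - 1/(-3) = 4 - (-1)/3 = 4 - 1*(-⅓) = 4 + ⅓ = 13/3 ≈ 4.3333)
p = -6
R(s) = 31/3 (R(s) = 13/3 - 1*(-6) = 13/3 + 6 = 31/3)
R(-1*18)² = (31/3)² = 961/9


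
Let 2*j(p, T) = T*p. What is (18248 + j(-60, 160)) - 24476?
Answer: -11028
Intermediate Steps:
j(p, T) = T*p/2 (j(p, T) = (T*p)/2 = T*p/2)
(18248 + j(-60, 160)) - 24476 = (18248 + (½)*160*(-60)) - 24476 = (18248 - 4800) - 24476 = 13448 - 24476 = -11028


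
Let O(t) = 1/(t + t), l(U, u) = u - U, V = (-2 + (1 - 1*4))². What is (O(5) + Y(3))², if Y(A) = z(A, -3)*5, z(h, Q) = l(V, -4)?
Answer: 2099601/100 ≈ 20996.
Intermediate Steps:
V = 25 (V = (-2 + (1 - 4))² = (-2 - 3)² = (-5)² = 25)
O(t) = 1/(2*t)
z(h, Q) = -29 (z(h, Q) = -4 - 1*25 = -4 - 25 = -29)
Y(A) = -145 (Y(A) = -29*5 = -145)
(O(5) + Y(3))² = ((½)/5 - 145)² = ((½)*(⅕) - 145)² = (⅒ - 145)² = (-1449/10)² = 2099601/100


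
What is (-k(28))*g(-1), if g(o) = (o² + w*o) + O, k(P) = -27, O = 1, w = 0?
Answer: 54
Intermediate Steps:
g(o) = 1 + o² (g(o) = (o² + 0*o) + 1 = (o² + 0) + 1 = o² + 1 = 1 + o²)
(-k(28))*g(-1) = (-1*(-27))*(1 + (-1)²) = 27*(1 + 1) = 27*2 = 54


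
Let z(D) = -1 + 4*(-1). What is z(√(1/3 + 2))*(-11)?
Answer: 55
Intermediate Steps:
z(D) = -5 (z(D) = -1 - 4 = -5)
z(√(1/3 + 2))*(-11) = -5*(-11) = 55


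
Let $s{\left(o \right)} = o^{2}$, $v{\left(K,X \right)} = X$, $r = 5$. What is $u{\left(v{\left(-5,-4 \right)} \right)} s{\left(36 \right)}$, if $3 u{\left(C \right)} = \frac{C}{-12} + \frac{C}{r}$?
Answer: $- \frac{1008}{5} \approx -201.6$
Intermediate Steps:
$u{\left(C \right)} = \frac{7 C}{180}$ ($u{\left(C \right)} = \frac{\frac{C}{-12} + \frac{C}{5}}{3} = \frac{C \left(- \frac{1}{12}\right) + C \frac{1}{5}}{3} = \frac{- \frac{C}{12} + \frac{C}{5}}{3} = \frac{\frac{7}{60} C}{3} = \frac{7 C}{180}$)
$u{\left(v{\left(-5,-4 \right)} \right)} s{\left(36 \right)} = \frac{7}{180} \left(-4\right) 36^{2} = \left(- \frac{7}{45}\right) 1296 = - \frac{1008}{5}$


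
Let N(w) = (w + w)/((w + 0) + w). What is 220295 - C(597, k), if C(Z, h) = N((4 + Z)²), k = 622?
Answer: 220294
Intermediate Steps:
N(w) = 1 (N(w) = (2*w)/(w + w) = (2*w)/((2*w)) = (2*w)*(1/(2*w)) = 1)
C(Z, h) = 1
220295 - C(597, k) = 220295 - 1*1 = 220295 - 1 = 220294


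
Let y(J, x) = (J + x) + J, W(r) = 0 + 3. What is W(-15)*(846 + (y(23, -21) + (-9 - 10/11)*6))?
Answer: 26781/11 ≈ 2434.6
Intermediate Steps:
W(r) = 3
y(J, x) = x + 2*J
W(-15)*(846 + (y(23, -21) + (-9 - 10/11)*6)) = 3*(846 + ((-21 + 2*23) + (-9 - 10/11)*6)) = 3*(846 + ((-21 + 46) + (-9 - 10*1/11)*6)) = 3*(846 + (25 + (-9 - 10/11)*6)) = 3*(846 + (25 - 109/11*6)) = 3*(846 + (25 - 654/11)) = 3*(846 - 379/11) = 3*(8927/11) = 26781/11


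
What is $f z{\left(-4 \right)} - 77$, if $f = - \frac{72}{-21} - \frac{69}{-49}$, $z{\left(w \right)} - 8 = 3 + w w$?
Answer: $\frac{2626}{49} \approx 53.592$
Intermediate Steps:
$z{\left(w \right)} = 11 + w^{2}$ ($z{\left(w \right)} = 8 + \left(3 + w w\right) = 8 + \left(3 + w^{2}\right) = 11 + w^{2}$)
$f = \frac{237}{49}$ ($f = \left(-72\right) \left(- \frac{1}{21}\right) - - \frac{69}{49} = \frac{24}{7} + \frac{69}{49} = \frac{237}{49} \approx 4.8367$)
$f z{\left(-4 \right)} - 77 = \frac{237 \left(11 + \left(-4\right)^{2}\right)}{49} - 77 = \frac{237 \left(11 + 16\right)}{49} - 77 = \frac{237}{49} \cdot 27 - 77 = \frac{6399}{49} - 77 = \frac{2626}{49}$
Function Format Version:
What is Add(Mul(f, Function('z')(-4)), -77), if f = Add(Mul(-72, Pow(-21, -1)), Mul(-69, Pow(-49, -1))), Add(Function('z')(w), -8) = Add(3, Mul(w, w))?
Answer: Rational(2626, 49) ≈ 53.592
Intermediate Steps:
Function('z')(w) = Add(11, Pow(w, 2)) (Function('z')(w) = Add(8, Add(3, Mul(w, w))) = Add(8, Add(3, Pow(w, 2))) = Add(11, Pow(w, 2)))
f = Rational(237, 49) (f = Add(Mul(-72, Rational(-1, 21)), Mul(-69, Rational(-1, 49))) = Add(Rational(24, 7), Rational(69, 49)) = Rational(237, 49) ≈ 4.8367)
Add(Mul(f, Function('z')(-4)), -77) = Add(Mul(Rational(237, 49), Add(11, Pow(-4, 2))), -77) = Add(Mul(Rational(237, 49), Add(11, 16)), -77) = Add(Mul(Rational(237, 49), 27), -77) = Add(Rational(6399, 49), -77) = Rational(2626, 49)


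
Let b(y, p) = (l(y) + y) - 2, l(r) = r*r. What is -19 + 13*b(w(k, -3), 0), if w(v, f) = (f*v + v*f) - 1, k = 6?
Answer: 17271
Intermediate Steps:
l(r) = r²
w(v, f) = -1 + 2*f*v (w(v, f) = (f*v + f*v) - 1 = 2*f*v - 1 = -1 + 2*f*v)
b(y, p) = -2 + y + y² (b(y, p) = (y² + y) - 2 = (y + y²) - 2 = -2 + y + y²)
-19 + 13*b(w(k, -3), 0) = -19 + 13*(-2 + (-1 + 2*(-3)*6) + (-1 + 2*(-3)*6)²) = -19 + 13*(-2 + (-1 - 36) + (-1 - 36)²) = -19 + 13*(-2 - 37 + (-37)²) = -19 + 13*(-2 - 37 + 1369) = -19 + 13*1330 = -19 + 17290 = 17271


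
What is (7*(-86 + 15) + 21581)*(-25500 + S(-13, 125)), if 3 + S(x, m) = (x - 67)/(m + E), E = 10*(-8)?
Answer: -1613228204/3 ≈ -5.3774e+8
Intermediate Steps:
E = -80
S(x, m) = -3 + (-67 + x)/(-80 + m) (S(x, m) = -3 + (x - 67)/(m - 80) = -3 + (-67 + x)/(-80 + m))
(7*(-86 + 15) + 21581)*(-25500 + S(-13, 125)) = (7*(-86 + 15) + 21581)*(-25500 + (173 - 13 - 3*125)/(-80 + 125)) = (7*(-71) + 21581)*(-25500 + (173 - 13 - 375)/45) = (-497 + 21581)*(-25500 + (1/45)*(-215)) = 21084*(-25500 - 43/9) = 21084*(-229543/9) = -1613228204/3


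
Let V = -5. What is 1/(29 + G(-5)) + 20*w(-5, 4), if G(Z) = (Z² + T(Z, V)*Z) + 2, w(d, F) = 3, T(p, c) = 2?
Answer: 2761/46 ≈ 60.022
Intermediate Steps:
G(Z) = 2 + Z² + 2*Z (G(Z) = (Z² + 2*Z) + 2 = 2 + Z² + 2*Z)
1/(29 + G(-5)) + 20*w(-5, 4) = 1/(29 + (2 + (-5)² + 2*(-5))) + 20*3 = 1/(29 + (2 + 25 - 10)) + 60 = 1/(29 + 17) + 60 = 1/46 + 60 = 2761/46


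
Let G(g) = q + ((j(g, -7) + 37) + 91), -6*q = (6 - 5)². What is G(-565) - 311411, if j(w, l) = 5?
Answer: -1867669/6 ≈ -3.1128e+5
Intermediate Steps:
q = -⅙ (q = -(6 - 5)²/6 = -⅙*1² = -⅙*1 = -⅙ ≈ -0.16667)
G(g) = 797/6 (G(g) = -⅙ + ((5 + 37) + 91) = -⅙ + (42 + 91) = -⅙ + 133 = 797/6)
G(-565) - 311411 = 797/6 - 311411 = -1867669/6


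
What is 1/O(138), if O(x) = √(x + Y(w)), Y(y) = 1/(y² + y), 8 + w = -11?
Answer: 3*√1793486/47197 ≈ 0.085125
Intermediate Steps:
w = -19 (w = -8 - 11 = -19)
Y(y) = 1/(y + y²)
O(x) = √(1/342 + x) (O(x) = √(x + 1/((-19)*(1 - 19))) = √(x - 1/19/(-18)) = √(x - 1/19*(-1/18)) = √(x + 1/342) = √(1/342 + x))
1/O(138) = 1/(√(38 + 12996*138)/114) = 1/(√(38 + 1793448)/114) = 1/(√1793486/114) = 3*√1793486/47197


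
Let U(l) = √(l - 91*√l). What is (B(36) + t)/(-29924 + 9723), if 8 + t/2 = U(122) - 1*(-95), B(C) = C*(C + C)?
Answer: -2766/20201 - 2*√(122 - 91*√122)/20201 ≈ -0.13692 - 0.0029422*I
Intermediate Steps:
B(C) = 2*C² (B(C) = C*(2*C) = 2*C²)
t = 174 + 2*√(122 - 91*√122) (t = -16 + 2*(√(122 - 91*√122) - 1*(-95)) = -16 + 2*(√(122 - 91*√122) + 95) = -16 + 2*(95 + √(122 - 91*√122)) = -16 + (190 + 2*√(122 - 91*√122)) = 174 + 2*√(122 - 91*√122) ≈ 174.0 + 59.435*I)
(B(36) + t)/(-29924 + 9723) = (2*36² + (174 + 2*√(122 - 91*√122)))/(-29924 + 9723) = (2*1296 + (174 + 2*√(122 - 91*√122)))/(-20201) = (2592 + (174 + 2*√(122 - 91*√122)))*(-1/20201) = (2766 + 2*√(122 - 91*√122))*(-1/20201) = -2766/20201 - 2*√(122 - 91*√122)/20201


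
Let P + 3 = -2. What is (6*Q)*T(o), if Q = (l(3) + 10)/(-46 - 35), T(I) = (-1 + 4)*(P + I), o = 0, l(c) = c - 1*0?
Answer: 130/9 ≈ 14.444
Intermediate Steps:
P = -5 (P = -3 - 2 = -5)
l(c) = c (l(c) = c + 0 = c)
T(I) = -15 + 3*I (T(I) = (-1 + 4)*(-5 + I) = 3*(-5 + I) = -15 + 3*I)
Q = -13/81 (Q = (3 + 10)/(-46 - 35) = 13/(-81) = 13*(-1/81) = -13/81 ≈ -0.16049)
(6*Q)*T(o) = (6*(-13/81))*(-15 + 3*0) = -26*(-15 + 0)/27 = -26/27*(-15) = 130/9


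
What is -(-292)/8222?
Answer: 146/4111 ≈ 0.035514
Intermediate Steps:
-(-292)/8222 = -1*(-146/4111) = 146/4111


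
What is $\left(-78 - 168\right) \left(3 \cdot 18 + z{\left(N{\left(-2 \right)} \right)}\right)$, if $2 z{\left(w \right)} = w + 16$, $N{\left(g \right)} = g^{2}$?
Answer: $-15744$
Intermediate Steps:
$z{\left(w \right)} = 8 + \frac{w}{2}$ ($z{\left(w \right)} = \frac{w + 16}{2} = \frac{16 + w}{2} = 8 + \frac{w}{2}$)
$\left(-78 - 168\right) \left(3 \cdot 18 + z{\left(N{\left(-2 \right)} \right)}\right) = \left(-78 - 168\right) \left(3 \cdot 18 + \left(8 + \frac{\left(-2\right)^{2}}{2}\right)\right) = - 246 \left(54 + \left(8 + \frac{1}{2} \cdot 4\right)\right) = - 246 \left(54 + \left(8 + 2\right)\right) = - 246 \left(54 + 10\right) = \left(-246\right) 64 = -15744$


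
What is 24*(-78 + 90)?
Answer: 288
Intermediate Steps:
24*(-78 + 90) = 24*12 = 288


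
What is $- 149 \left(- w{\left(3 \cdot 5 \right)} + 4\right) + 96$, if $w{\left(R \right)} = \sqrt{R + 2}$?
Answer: $-500 + 149 \sqrt{17} \approx 114.34$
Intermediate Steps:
$w{\left(R \right)} = \sqrt{2 + R}$
$- 149 \left(- w{\left(3 \cdot 5 \right)} + 4\right) + 96 = - 149 \left(- \sqrt{2 + 3 \cdot 5} + 4\right) + 96 = - 149 \left(- \sqrt{2 + 15} + 4\right) + 96 = - 149 \left(- \sqrt{17} + 4\right) + 96 = - 149 \left(4 - \sqrt{17}\right) + 96 = \left(-596 + 149 \sqrt{17}\right) + 96 = -500 + 149 \sqrt{17}$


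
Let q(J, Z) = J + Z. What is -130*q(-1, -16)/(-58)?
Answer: -1105/29 ≈ -38.103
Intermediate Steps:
-130*q(-1, -16)/(-58) = -130*(-1 - 16)/(-58) = -(-2210)*(-1)/58 = -130*17/58 = -1105/29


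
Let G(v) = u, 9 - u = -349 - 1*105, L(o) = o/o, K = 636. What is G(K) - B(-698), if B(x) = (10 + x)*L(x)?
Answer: 1151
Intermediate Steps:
L(o) = 1
u = 463 (u = 9 - (-349 - 1*105) = 9 - (-349 - 105) = 9 - 1*(-454) = 9 + 454 = 463)
B(x) = 10 + x (B(x) = (10 + x)*1 = 10 + x)
G(v) = 463
G(K) - B(-698) = 463 - (10 - 698) = 463 - 1*(-688) = 463 + 688 = 1151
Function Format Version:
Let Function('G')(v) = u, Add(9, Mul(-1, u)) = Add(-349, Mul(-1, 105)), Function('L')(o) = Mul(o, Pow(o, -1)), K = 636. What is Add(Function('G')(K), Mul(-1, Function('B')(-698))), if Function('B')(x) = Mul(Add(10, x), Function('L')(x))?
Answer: 1151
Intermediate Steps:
Function('L')(o) = 1
u = 463 (u = Add(9, Mul(-1, Add(-349, Mul(-1, 105)))) = Add(9, Mul(-1, Add(-349, -105))) = Add(9, Mul(-1, -454)) = Add(9, 454) = 463)
Function('B')(x) = Add(10, x) (Function('B')(x) = Mul(Add(10, x), 1) = Add(10, x))
Function('G')(v) = 463
Add(Function('G')(K), Mul(-1, Function('B')(-698))) = Add(463, Mul(-1, Add(10, -698))) = Add(463, Mul(-1, -688)) = Add(463, 688) = 1151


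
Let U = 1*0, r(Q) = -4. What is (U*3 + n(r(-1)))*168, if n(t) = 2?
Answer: 336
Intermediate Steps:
U = 0
(U*3 + n(r(-1)))*168 = (0*3 + 2)*168 = (0 + 2)*168 = 2*168 = 336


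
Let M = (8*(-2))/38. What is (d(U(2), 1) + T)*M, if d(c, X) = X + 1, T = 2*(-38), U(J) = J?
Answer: 592/19 ≈ 31.158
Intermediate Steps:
T = -76
d(c, X) = 1 + X
M = -8/19 (M = -16*1/38 = -8/19 ≈ -0.42105)
(d(U(2), 1) + T)*M = ((1 + 1) - 76)*(-8/19) = (2 - 76)*(-8/19) = -74*(-8/19) = 592/19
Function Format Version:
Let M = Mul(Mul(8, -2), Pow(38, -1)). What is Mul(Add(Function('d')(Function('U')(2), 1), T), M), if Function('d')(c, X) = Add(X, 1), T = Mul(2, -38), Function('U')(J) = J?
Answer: Rational(592, 19) ≈ 31.158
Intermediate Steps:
T = -76
Function('d')(c, X) = Add(1, X)
M = Rational(-8, 19) (M = Mul(-16, Rational(1, 38)) = Rational(-8, 19) ≈ -0.42105)
Mul(Add(Function('d')(Function('U')(2), 1), T), M) = Mul(Add(Add(1, 1), -76), Rational(-8, 19)) = Mul(Add(2, -76), Rational(-8, 19)) = Mul(-74, Rational(-8, 19)) = Rational(592, 19)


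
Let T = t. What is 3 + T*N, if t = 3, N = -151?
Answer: -450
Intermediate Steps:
T = 3
3 + T*N = 3 + 3*(-151) = 3 - 453 = -450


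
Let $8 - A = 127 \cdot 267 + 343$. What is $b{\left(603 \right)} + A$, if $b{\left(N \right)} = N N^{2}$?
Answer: $219221983$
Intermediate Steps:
$b{\left(N \right)} = N^{3}$
$A = -34244$ ($A = 8 - \left(127 \cdot 267 + 343\right) = 8 - \left(33909 + 343\right) = 8 - 34252 = -34244$)
$b{\left(603 \right)} + A = 603^{3} - 34244 = 219256227 - 34244 = 219221983$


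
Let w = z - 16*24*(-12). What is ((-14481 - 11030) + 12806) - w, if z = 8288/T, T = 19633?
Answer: -339914417/19633 ≈ -17313.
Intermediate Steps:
z = 8288/19633 ≈ 0.42215
w = 90477152/19633 (w = 8288/19633 - 16*24*(-12) = 8288/19633 - 384*(-12) = 8288/19633 - 1*(-4608) = 8288/19633 + 4608 = 90477152/19633 ≈ 4608.4)
((-14481 - 11030) + 12806) - w = ((-14481 - 11030) + 12806) - 1*90477152/19633 = (-25511 + 12806) - 90477152/19633 = -12705 - 90477152/19633 = -339914417/19633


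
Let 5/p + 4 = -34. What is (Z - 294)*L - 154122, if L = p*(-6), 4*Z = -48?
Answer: -2932908/19 ≈ -1.5436e+5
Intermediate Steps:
Z = -12 (Z = (¼)*(-48) = -12)
p = -5/38 (p = 5/(-4 - 34) = 5/(-38) = 5*(-1/38) = -5/38 ≈ -0.13158)
L = 15/19 (L = -5/38*(-6) = 15/19 ≈ 0.78947)
(Z - 294)*L - 154122 = (-12 - 294)*(15/19) - 154122 = -306*15/19 - 154122 = -4590/19 - 154122 = -2932908/19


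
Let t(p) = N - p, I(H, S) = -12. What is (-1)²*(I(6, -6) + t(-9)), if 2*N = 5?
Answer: -½ ≈ -0.50000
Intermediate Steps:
N = 5/2 (N = (½)*5 = 5/2 ≈ 2.5000)
t(p) = 5/2 - p
(-1)²*(I(6, -6) + t(-9)) = (-1)²*(-12 + (5/2 - 1*(-9))) = 1*(-12 + (5/2 + 9)) = 1*(-12 + 23/2) = 1*(-½) = -½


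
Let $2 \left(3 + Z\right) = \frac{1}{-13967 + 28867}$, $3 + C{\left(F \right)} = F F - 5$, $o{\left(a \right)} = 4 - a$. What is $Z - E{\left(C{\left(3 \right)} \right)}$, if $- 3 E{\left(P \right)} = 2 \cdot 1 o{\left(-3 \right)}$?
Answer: $\frac{149003}{89400} \approx 1.6667$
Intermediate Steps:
$C{\left(F \right)} = -8 + F^{2}$ ($C{\left(F \right)} = -3 + \left(F F - 5\right) = -3 + \left(F^{2} - 5\right) = -3 + \left(-5 + F^{2}\right) = -8 + F^{2}$)
$Z = - \frac{89399}{29800}$ ($Z = -3 + \frac{1}{2 \left(-13967 + 28867\right)} = -3 + \frac{1}{2 \cdot 14900} = -3 + \frac{1}{2} \cdot \frac{1}{14900} = -3 + \frac{1}{29800} = - \frac{89399}{29800} \approx -3.0$)
$E{\left(P \right)} = - \frac{14}{3}$ ($E{\left(P \right)} = - \frac{2 \cdot 1 \left(4 - -3\right)}{3} = - \frac{2 \left(4 + 3\right)}{3} = - \frac{2 \cdot 7}{3} = \left(- \frac{1}{3}\right) 14 = - \frac{14}{3}$)
$Z - E{\left(C{\left(3 \right)} \right)} = - \frac{89399}{29800} - - \frac{14}{3} = - \frac{89399}{29800} + \frac{14}{3} = \frac{149003}{89400}$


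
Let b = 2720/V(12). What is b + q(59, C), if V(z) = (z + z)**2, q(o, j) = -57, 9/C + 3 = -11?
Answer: -941/18 ≈ -52.278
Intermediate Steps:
C = -9/14 (C = 9/(-3 - 11) = 9/(-14) = 9*(-1/14) = -9/14 ≈ -0.64286)
V(z) = 4*z**2 (V(z) = (2*z)**2 = 4*z**2)
b = 85/18 (b = 2720/((4*12**2)) = 2720/((4*144)) = 2720/576 = 2720*(1/576) = 85/18 ≈ 4.7222)
b + q(59, C) = 85/18 - 57 = -941/18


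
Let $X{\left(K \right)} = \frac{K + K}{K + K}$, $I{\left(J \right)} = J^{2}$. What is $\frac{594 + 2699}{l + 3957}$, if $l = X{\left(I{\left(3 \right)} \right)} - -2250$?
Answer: $\frac{3293}{6208} \approx 0.53044$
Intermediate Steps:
$X{\left(K \right)} = 1$ ($X{\left(K \right)} = \frac{2 K}{2 K} = 2 K \frac{1}{2 K} = 1$)
$l = 2251$ ($l = 1 - -2250 = 1 + 2250 = 2251$)
$\frac{594 + 2699}{l + 3957} = \frac{594 + 2699}{2251 + 3957} = \frac{3293}{6208}$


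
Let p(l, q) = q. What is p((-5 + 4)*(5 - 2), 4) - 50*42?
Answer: -2096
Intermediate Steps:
p((-5 + 4)*(5 - 2), 4) - 50*42 = 4 - 50*42 = 4 - 2100 = -2096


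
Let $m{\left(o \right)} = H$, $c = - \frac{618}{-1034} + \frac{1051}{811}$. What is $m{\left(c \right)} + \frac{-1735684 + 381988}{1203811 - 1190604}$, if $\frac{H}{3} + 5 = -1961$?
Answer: $- \frac{79248582}{13207} \approx -6000.5$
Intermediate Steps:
$c = \frac{793966}{419287}$ ($c = \left(-618\right) \left(- \frac{1}{1034}\right) + 1051 \cdot \frac{1}{811} = \frac{309}{517} + \frac{1051}{811} = \frac{793966}{419287} \approx 1.8936$)
$H = -5898$ ($H = -15 + 3 \left(-1961\right) = -15 - 5883 = -5898$)
$m{\left(o \right)} = -5898$
$m{\left(c \right)} + \frac{-1735684 + 381988}{1203811 - 1190604} = -5898 + \frac{-1735684 + 381988}{1203811 - 1190604} = -5898 - \frac{1353696}{13207} = - \frac{79248582}{13207}$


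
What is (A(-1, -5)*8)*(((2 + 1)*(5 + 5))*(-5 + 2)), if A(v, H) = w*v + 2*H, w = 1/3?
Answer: 7440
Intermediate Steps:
w = ⅓ ≈ 0.33333
A(v, H) = 2*H + v/3 (A(v, H) = v/3 + 2*H = 2*H + v/3)
(A(-1, -5)*8)*(((2 + 1)*(5 + 5))*(-5 + 2)) = ((2*(-5) + (⅓)*(-1))*8)*(((2 + 1)*(5 + 5))*(-5 + 2)) = ((-10 - ⅓)*8)*((3*10)*(-3)) = (-31/3*8)*(30*(-3)) = -248/3*(-90) = 7440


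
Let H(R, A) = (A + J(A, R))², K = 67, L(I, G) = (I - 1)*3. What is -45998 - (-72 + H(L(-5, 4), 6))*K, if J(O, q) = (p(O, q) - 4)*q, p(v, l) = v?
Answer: -101474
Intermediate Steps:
L(I, G) = -3 + 3*I (L(I, G) = (-1 + I)*3 = -3 + 3*I)
J(O, q) = q*(-4 + O) (J(O, q) = (O - 4)*q = (-4 + O)*q = q*(-4 + O))
H(R, A) = (A + R*(-4 + A))²
-45998 - (-72 + H(L(-5, 4), 6))*K = -45998 - (-72 + (6 + (-3 + 3*(-5))*(-4 + 6))²)*67 = -45998 - (-72 + (6 + (-3 - 15)*2)²)*67 = -45998 - (-72 + (6 - 18*2)²)*67 = -45998 - (-72 + (6 - 36)²)*67 = -45998 - (-72 + (-30)²)*67 = -45998 - (-72 + 900)*67 = -45998 - 828*67 = -45998 - 1*55476 = -45998 - 55476 = -101474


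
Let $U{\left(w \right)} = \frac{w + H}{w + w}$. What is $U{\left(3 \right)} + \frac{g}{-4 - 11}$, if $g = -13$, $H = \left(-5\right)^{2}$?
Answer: $\frac{83}{15} \approx 5.5333$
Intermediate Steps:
$H = 25$
$U{\left(w \right)} = \frac{25 + w}{2 w}$ ($U{\left(w \right)} = \frac{w + 25}{w + w} = \frac{25 + w}{2 w}$)
$U{\left(3 \right)} + \frac{g}{-4 - 11} = \frac{25 + 3}{2 \cdot 3} + \frac{1}{-4 - 11} \left(-13\right) = \frac{1}{2} \cdot \frac{1}{3} \cdot 28 + \frac{1}{-15} \left(-13\right) = \frac{14}{3} - - \frac{13}{15} = \frac{14}{3} + \frac{13}{15} = \frac{83}{15}$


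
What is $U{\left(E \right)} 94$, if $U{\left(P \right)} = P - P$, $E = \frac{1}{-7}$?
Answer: $0$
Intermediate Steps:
$E = - \frac{1}{7} \approx -0.14286$
$U{\left(P \right)} = 0$
$U{\left(E \right)} 94 = 0 \cdot 94 = 0$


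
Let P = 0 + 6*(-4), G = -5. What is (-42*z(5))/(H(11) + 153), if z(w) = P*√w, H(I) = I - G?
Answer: 1008*√5/169 ≈ 13.337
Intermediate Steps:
H(I) = 5 + I (H(I) = I - 1*(-5) = I + 5 = 5 + I)
P = -24 (P = 0 - 24 = -24)
z(w) = -24*√w
(-42*z(5))/(H(11) + 153) = (-(-1008)*√5)/((5 + 11) + 153) = (1008*√5)/(16 + 153) = (1008*√5)/169 = (1008*√5)*(1/169) = 1008*√5/169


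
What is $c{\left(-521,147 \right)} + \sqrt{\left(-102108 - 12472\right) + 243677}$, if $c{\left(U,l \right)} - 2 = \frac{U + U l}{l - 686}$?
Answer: $\frac{78186}{539} + \sqrt{129097} \approx 504.36$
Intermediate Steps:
$c{\left(U,l \right)} = 2 + \frac{U + U l}{-686 + l}$ ($c{\left(U,l \right)} = 2 + \frac{U + U l}{l - 686} = 2 + \frac{U + U l}{-686 + l}$)
$c{\left(-521,147 \right)} + \sqrt{\left(-102108 - 12472\right) + 243677} = \frac{-1372 - 521 + 2 \cdot 147 - 76587}{-686 + 147} + \sqrt{\left(-102108 - 12472\right) + 243677} = \frac{-1372 - 521 + 294 - 76587}{-539} + \sqrt{-114580 + 243677} = \left(- \frac{1}{539}\right) \left(-78186\right) + \sqrt{129097} = \frac{78186}{539} + \sqrt{129097}$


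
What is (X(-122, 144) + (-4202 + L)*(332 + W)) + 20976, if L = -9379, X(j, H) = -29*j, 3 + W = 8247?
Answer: -116446142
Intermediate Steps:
W = 8244 (W = -3 + 8247 = 8244)
(X(-122, 144) + (-4202 + L)*(332 + W)) + 20976 = (-29*(-122) + (-4202 - 9379)*(332 + 8244)) + 20976 = (3538 - 13581*8576) + 20976 = (3538 - 116470656) + 20976 = -116467118 + 20976 = -116446142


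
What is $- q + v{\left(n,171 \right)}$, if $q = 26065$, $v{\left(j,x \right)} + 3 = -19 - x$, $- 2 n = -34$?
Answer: $-26258$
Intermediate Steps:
$n = 17$ ($n = \left(- \frac{1}{2}\right) \left(-34\right) = 17$)
$v{\left(j,x \right)} = -22 - x$ ($v{\left(j,x \right)} = -3 - \left(19 + x\right) = -22 - x$)
$- q + v{\left(n,171 \right)} = \left(-1\right) 26065 - 193 = -26065 - 193 = -26258$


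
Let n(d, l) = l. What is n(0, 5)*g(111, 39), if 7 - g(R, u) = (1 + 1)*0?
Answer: 35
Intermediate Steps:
g(R, u) = 7 (g(R, u) = 7 - (1 + 1)*0 = 7 - 2*0 = 7 - 1*0 = 7 + 0 = 7)
n(0, 5)*g(111, 39) = 5*7 = 35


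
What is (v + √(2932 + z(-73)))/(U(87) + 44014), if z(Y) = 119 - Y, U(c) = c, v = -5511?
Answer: -5511/44101 + 2*√781/44101 ≈ -0.12370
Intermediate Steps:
(v + √(2932 + z(-73)))/(U(87) + 44014) = (-5511 + √(2932 + (119 - 1*(-73))))/(87 + 44014) = (-5511 + √(2932 + (119 + 73)))/44101 = (-5511 + √(2932 + 192))*(1/44101) = (-5511 + √3124)*(1/44101) = (-5511 + 2*√781)*(1/44101) = -5511/44101 + 2*√781/44101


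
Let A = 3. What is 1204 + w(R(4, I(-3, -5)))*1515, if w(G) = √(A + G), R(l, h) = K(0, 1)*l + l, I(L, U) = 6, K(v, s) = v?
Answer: 1204 + 1515*√7 ≈ 5212.3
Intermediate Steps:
R(l, h) = l (R(l, h) = 0*l + l = 0 + l = l)
w(G) = √(3 + G)
1204 + w(R(4, I(-3, -5)))*1515 = 1204 + √(3 + 4)*1515 = 1204 + √7*1515 = 1204 + 1515*√7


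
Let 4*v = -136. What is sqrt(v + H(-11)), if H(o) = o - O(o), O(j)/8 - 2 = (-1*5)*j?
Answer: I*sqrt(501) ≈ 22.383*I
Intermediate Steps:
O(j) = 16 - 40*j (O(j) = 16 + 8*((-1*5)*j) = 16 + 8*(-5*j) = 16 - 40*j)
H(o) = -16 + 41*o (H(o) = o - (16 - 40*o) = o + (-16 + 40*o) = -16 + 41*o)
v = -34 (v = (1/4)*(-136) = -34)
sqrt(v + H(-11)) = sqrt(-34 + (-16 + 41*(-11))) = sqrt(-34 + (-16 - 451)) = sqrt(-34 - 467) = sqrt(-501) = I*sqrt(501)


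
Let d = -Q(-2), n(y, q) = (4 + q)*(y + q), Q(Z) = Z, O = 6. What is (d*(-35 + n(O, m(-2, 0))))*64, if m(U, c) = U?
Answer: -3456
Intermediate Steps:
n(y, q) = (4 + q)*(q + y)
d = 2 (d = -1*(-2) = 2)
(d*(-35 + n(O, m(-2, 0))))*64 = (2*(-35 + ((-2)² + 4*(-2) + 4*6 - 2*6)))*64 = (2*(-35 + (4 - 8 + 24 - 12)))*64 = (2*(-35 + 8))*64 = (2*(-27))*64 = -54*64 = -3456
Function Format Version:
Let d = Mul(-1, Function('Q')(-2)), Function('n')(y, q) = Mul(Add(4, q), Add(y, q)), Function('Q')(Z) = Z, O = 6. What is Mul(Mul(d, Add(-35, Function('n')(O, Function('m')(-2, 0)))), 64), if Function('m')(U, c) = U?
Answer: -3456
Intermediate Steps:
Function('n')(y, q) = Mul(Add(4, q), Add(q, y))
d = 2 (d = Mul(-1, -2) = 2)
Mul(Mul(d, Add(-35, Function('n')(O, Function('m')(-2, 0)))), 64) = Mul(Mul(2, Add(-35, Add(Pow(-2, 2), Mul(4, -2), Mul(4, 6), Mul(-2, 6)))), 64) = Mul(Mul(2, Add(-35, Add(4, -8, 24, -12))), 64) = Mul(Mul(2, Add(-35, 8)), 64) = Mul(Mul(2, -27), 64) = Mul(-54, 64) = -3456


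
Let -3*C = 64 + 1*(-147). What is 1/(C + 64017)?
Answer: 3/192134 ≈ 1.5614e-5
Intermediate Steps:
C = 83/3 (C = -(64 + 1*(-147))/3 = -(64 - 147)/3 = -⅓*(-83) = 83/3 ≈ 27.667)
1/(C + 64017) = 1/(83/3 + 64017) = 1/(192134/3) = 3/192134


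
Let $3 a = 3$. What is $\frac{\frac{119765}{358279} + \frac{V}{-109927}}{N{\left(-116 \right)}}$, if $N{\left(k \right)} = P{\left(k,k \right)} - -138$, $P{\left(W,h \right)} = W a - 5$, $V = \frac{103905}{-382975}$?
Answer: $\frac{1008411806433124}{51283194615763795} \approx 0.019664$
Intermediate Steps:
$a = 1$ ($a = \frac{1}{3} \cdot 3 = 1$)
$V = - \frac{20781}{76595}$ ($V = 103905 \left(- \frac{1}{382975}\right) = - \frac{20781}{76595} \approx -0.27131$)
$P{\left(W,h \right)} = -5 + W$ ($P{\left(W,h \right)} = W 1 - 5 = W - 5 = -5 + W$)
$N{\left(k \right)} = 133 + k$ ($N{\left(k \right)} = \left(-5 + k\right) - -138 = \left(-5 + k\right) + 138 = 133 + k$)
$\frac{\frac{119765}{358279} + \frac{V}{-109927}}{N{\left(-116 \right)}} = \frac{\frac{119765}{358279} - \frac{20781}{76595 \left(-109927\right)}}{133 - 116} = \frac{119765 \cdot \frac{1}{358279} - - \frac{20781}{8419858565}}{17} = \left(\frac{119765}{358279} + \frac{20781}{8419858565}\right) \frac{1}{17} = \frac{1008411806433124}{3016658506809635} \cdot \frac{1}{17} = \frac{1008411806433124}{51283194615763795}$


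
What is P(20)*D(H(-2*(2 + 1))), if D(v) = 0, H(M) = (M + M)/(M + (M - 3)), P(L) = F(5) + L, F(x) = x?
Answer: 0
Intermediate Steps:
P(L) = 5 + L
H(M) = 2*M/(-3 + 2*M) (H(M) = (2*M)/(M + (-3 + M)) = (2*M)/(-3 + 2*M) = 2*M/(-3 + 2*M))
P(20)*D(H(-2*(2 + 1))) = (5 + 20)*0 = 25*0 = 0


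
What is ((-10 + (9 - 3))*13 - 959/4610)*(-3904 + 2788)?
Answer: 134298882/2305 ≈ 58264.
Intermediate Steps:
((-10 + (9 - 3))*13 - 959/4610)*(-3904 + 2788) = ((-10 + 6)*13 - 959*1/4610)*(-1116) = (-4*13 - 959/4610)*(-1116) = (-52 - 959/4610)*(-1116) = -240679/4610*(-1116) = 134298882/2305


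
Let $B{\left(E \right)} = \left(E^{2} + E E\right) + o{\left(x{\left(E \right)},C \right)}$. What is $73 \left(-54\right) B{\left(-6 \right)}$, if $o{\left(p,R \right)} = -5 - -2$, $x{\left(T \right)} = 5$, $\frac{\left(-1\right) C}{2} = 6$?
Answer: $-271998$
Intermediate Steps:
$C = -12$ ($C = \left(-2\right) 6 = -12$)
$o{\left(p,R \right)} = -3$ ($o{\left(p,R \right)} = -5 + 2 = -3$)
$B{\left(E \right)} = -3 + 2 E^{2}$ ($B{\left(E \right)} = \left(E^{2} + E E\right) - 3 = \left(E^{2} + E^{2}\right) - 3 = 2 E^{2} - 3 = -3 + 2 E^{2}$)
$73 \left(-54\right) B{\left(-6 \right)} = 73 \left(-54\right) \left(-3 + 2 \left(-6\right)^{2}\right) = - 3942 \left(-3 + 2 \cdot 36\right) = - 3942 \left(-3 + 72\right) = \left(-3942\right) 69 = -271998$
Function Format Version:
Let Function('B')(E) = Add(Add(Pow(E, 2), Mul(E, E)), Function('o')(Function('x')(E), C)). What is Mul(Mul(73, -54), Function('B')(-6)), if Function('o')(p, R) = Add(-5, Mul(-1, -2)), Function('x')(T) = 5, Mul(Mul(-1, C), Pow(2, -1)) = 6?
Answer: -271998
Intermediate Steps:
C = -12 (C = Mul(-2, 6) = -12)
Function('o')(p, R) = -3 (Function('o')(p, R) = Add(-5, 2) = -3)
Function('B')(E) = Add(-3, Mul(2, Pow(E, 2))) (Function('B')(E) = Add(Add(Pow(E, 2), Mul(E, E)), -3) = Add(Add(Pow(E, 2), Pow(E, 2)), -3) = Add(Mul(2, Pow(E, 2)), -3) = Add(-3, Mul(2, Pow(E, 2))))
Mul(Mul(73, -54), Function('B')(-6)) = Mul(Mul(73, -54), Add(-3, Mul(2, Pow(-6, 2)))) = Mul(-3942, Add(-3, Mul(2, 36))) = Mul(-3942, Add(-3, 72)) = Mul(-3942, 69) = -271998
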